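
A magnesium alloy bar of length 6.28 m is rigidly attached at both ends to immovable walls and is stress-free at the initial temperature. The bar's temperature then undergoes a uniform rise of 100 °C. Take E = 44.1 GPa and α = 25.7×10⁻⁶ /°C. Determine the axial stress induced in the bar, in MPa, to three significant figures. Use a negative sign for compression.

Free thermal expansion αLΔT = 25.7e-6 · 6280 · 100 = 16.14 mm.
The walls impose strain ε = −(16.14)/6280 = -2.5700e-03; σ = Eε = 44100 · -2.5700e-03 = -113.3 MPa.

-113 MPa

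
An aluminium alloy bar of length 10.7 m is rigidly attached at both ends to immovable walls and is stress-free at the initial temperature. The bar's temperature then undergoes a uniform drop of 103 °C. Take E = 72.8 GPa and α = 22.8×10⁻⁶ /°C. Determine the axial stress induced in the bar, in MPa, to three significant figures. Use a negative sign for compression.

171 MPa

Free thermal expansion αLΔT = 22.8e-6 · 10700 · -103 = -25.13 mm.
The walls impose strain ε = −(-25.13)/10700 = 2.3484e-03; σ = Eε = 72800 · 2.3484e-03 = 171 MPa.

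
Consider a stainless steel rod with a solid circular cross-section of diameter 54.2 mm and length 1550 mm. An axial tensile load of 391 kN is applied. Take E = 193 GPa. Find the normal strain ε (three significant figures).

A = 2307 mm².
σ = N/A = 169.5 MPa; ε = σ/E = 169.5/193000 = 8.781e-04.

8.78e-04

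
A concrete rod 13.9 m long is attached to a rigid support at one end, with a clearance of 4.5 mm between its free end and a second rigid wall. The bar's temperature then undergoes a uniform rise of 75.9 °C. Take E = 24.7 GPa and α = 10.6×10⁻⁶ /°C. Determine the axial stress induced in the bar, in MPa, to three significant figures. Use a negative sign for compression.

Free thermal expansion αLΔT = 10.6e-6 · 13900 · 75.9 = 11.18 mm.
The walls engage after the gap closes; constrained expansion = 11.18 − 4.5 = 6.683 mm.
The walls impose strain ε = −(6.683)/13900 = -4.8080e-04; σ = Eε = 24700 · -4.8080e-04 = -11.88 MPa.

-11.9 MPa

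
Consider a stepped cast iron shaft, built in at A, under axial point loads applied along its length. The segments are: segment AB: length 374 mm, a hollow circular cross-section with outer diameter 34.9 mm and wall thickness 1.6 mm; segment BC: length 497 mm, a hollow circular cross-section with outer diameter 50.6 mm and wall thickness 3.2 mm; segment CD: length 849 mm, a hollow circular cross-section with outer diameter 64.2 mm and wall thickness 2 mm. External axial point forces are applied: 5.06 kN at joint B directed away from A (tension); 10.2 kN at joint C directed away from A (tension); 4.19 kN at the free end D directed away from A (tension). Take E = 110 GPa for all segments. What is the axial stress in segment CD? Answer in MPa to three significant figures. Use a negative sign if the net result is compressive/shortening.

10.7 MPa

Internal axial forces (sectioning from the free end, tension +): N_CD = 4.19 kN, N_BC = 14.39 kN, N_AB = 19.45 kN.
A_CD = 390.8 mm².
σ_CD = N_CD/A_CD = 4190/390.8 = 10.72 MPa.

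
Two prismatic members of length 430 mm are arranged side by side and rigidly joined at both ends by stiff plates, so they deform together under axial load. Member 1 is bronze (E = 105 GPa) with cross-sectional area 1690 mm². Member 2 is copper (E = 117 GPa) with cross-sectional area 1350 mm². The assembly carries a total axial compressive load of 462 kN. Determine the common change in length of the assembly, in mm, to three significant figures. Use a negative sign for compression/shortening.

-0.592 mm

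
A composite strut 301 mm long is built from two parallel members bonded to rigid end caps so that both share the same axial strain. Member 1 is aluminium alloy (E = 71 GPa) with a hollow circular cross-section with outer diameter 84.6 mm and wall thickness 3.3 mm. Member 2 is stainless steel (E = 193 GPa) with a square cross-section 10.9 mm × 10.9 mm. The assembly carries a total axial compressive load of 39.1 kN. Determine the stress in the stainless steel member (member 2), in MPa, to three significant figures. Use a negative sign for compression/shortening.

-91.2 MPa

A_1 = 842.9 mm².
A_2 = 118.8 mm².
Equal strain + equilibrium ⇒ each member carries load in proportion to AE: A₁E₁ = 59840000 N, A₂E₂ = 22930000 N, ΣAE = 82770000 N.
σ₂ = P·E₂/ΣAE = -39100·193000/82770000 = -91.17 MPa.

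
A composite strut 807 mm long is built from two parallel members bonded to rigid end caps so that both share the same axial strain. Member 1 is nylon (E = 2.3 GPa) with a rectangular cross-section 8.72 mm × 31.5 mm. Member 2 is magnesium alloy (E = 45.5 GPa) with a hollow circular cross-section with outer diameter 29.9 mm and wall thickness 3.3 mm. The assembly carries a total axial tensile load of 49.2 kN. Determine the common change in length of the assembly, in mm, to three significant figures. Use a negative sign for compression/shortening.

3.01 mm

A_1 = 274.7 mm².
A_2 = 275.8 mm².
Equal strain + equilibrium ⇒ each member carries load in proportion to AE: A₁E₁ = 631800 N, A₂E₂ = 12550000 N, ΣAE = 13180000 N.
δ = PL/ΣAE = 49200·807/13180000 = 3.013 mm.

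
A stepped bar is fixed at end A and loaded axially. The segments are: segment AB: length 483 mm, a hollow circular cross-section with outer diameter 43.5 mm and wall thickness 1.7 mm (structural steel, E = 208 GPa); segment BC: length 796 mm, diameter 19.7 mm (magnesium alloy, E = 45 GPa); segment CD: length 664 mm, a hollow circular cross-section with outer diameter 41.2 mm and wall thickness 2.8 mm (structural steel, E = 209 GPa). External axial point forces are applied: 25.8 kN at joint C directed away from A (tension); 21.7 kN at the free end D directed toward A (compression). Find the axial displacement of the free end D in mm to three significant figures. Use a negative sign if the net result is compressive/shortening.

Internal axial forces (sectioning from the free end, tension +): N_CD = -21.7 kN, N_BC = 4.1 kN, N_AB = 4.1 kN.
A_AB = 223.2 mm².
A_BC = 304.8 mm².
A_CD = 337.8 mm².
δ_AB = 4100·483/(223.2·208000) = 0.04265 mm
δ_BC = 4100·796/(304.8·45000) = 0.2379 mm
δ_CD = -21700·664/(337.8·209000) = -0.2041 mm
δ = Σδ_i = 0.07648 mm.

0.0765 mm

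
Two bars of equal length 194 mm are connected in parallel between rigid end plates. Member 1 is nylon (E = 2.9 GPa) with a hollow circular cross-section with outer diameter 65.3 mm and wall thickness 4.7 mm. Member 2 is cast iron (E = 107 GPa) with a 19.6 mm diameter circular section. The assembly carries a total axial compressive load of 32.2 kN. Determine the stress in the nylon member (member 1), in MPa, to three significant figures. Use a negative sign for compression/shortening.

A_1 = 894.8 mm².
A_2 = 301.7 mm².
Equal strain + equilibrium ⇒ each member carries load in proportion to AE: A₁E₁ = 2595000 N, A₂E₂ = 32280000 N, ΣAE = 34880000 N.
σ₁ = P·E₁/ΣAE = -32200·2900/34880000 = -2.677 MPa.

-2.68 MPa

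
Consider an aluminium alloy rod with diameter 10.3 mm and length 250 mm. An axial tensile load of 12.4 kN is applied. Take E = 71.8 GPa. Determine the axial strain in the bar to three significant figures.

0.00207

A = 83.32 mm².
σ = N/A = 148.8 MPa; ε = σ/E = 148.8/71800 = 2.073e-03.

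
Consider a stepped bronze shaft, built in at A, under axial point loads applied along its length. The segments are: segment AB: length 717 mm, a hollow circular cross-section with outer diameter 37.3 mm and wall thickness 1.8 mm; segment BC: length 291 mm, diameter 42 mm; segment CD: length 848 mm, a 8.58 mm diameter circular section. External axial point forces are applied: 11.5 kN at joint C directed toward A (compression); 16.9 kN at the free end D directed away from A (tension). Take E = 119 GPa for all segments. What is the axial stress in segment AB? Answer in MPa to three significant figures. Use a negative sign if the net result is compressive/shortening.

26.9 MPa

Internal axial forces (sectioning from the free end, tension +): N_CD = 16.9 kN, N_BC = 5.4 kN, N_AB = 5.4 kN.
A_AB = 200.7 mm².
σ_AB = N_AB/A_AB = 5400/200.7 = 26.9 MPa.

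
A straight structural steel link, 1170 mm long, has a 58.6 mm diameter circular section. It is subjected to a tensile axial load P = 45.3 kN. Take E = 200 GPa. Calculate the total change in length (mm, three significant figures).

A = 2697 mm².
δ_mech = NL/(AE) = 45300·1170/(2697·200000) = 0.09826 mm.

0.0983 mm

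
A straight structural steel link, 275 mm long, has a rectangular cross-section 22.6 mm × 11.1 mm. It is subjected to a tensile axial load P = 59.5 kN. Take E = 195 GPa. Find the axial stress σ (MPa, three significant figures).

A = 250.9 mm².
σ = N/A = 59500/250.9 = 237.2 MPa.

237 MPa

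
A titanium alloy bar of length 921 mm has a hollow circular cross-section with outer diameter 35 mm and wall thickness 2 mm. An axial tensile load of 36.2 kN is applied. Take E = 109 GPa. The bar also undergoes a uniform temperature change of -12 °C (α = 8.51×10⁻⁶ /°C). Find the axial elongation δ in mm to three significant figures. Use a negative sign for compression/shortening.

1.38 mm

A = 207.3 mm².
δ_mech = NL/(AE) = 36200·921/(207.3·109000) = 1.475 mm.
δ_thermal = αLΔT = 8.51e-6·921·-12 = -0.09405 mm.
δ = δ_mech + δ_thermal = 1.381 mm.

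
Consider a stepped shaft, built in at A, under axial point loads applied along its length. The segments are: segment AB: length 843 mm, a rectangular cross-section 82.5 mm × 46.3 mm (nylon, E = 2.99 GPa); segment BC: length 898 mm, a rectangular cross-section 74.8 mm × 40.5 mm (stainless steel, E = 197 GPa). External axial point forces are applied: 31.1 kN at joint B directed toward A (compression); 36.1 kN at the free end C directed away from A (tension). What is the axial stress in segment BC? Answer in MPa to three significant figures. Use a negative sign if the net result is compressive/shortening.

Internal axial forces (sectioning from the free end, tension +): N_BC = 36.1 kN, N_AB = 5 kN.
A_BC = 3029 mm².
σ_BC = N_BC/A_BC = 36100/3029 = 11.92 MPa.

11.9 MPa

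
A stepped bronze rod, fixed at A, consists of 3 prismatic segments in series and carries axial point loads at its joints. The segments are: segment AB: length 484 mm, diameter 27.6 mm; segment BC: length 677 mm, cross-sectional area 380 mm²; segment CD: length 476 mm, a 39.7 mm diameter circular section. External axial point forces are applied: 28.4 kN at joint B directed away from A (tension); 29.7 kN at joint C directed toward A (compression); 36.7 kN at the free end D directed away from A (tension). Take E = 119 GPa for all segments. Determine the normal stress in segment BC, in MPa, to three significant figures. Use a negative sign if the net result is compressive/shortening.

Internal axial forces (sectioning from the free end, tension +): N_CD = 36.7 kN, N_BC = 7 kN, N_AB = 35.4 kN.
σ_BC = N_BC/A_BC = 7000/380 = 18.42 MPa.

18.4 MPa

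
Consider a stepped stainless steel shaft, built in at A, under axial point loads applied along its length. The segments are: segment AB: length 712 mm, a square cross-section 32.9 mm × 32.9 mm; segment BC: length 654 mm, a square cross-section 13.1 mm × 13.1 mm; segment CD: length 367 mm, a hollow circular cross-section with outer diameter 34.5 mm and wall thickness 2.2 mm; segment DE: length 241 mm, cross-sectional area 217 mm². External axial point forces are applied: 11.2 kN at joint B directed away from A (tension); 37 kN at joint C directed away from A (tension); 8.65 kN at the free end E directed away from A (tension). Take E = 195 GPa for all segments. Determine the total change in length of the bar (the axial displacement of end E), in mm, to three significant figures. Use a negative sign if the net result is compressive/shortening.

1.21 mm

Internal axial forces (sectioning from the free end, tension +): N_DE = 8.65 kN, N_CD = 8.65 kN, N_BC = 45.65 kN, N_AB = 56.85 kN.
A_AB = 1082 mm².
A_BC = 171.6 mm².
A_CD = 223.2 mm².
δ_AB = 56850·712/(1082·195000) = 0.1918 mm
δ_BC = 45650·654/(171.6·195000) = 0.8922 mm
δ_CD = 8650·367/(223.2·195000) = 0.07292 mm
δ_DE = 8650·241/(217·195000) = 0.04927 mm
δ = Σδ_i = 1.206 mm.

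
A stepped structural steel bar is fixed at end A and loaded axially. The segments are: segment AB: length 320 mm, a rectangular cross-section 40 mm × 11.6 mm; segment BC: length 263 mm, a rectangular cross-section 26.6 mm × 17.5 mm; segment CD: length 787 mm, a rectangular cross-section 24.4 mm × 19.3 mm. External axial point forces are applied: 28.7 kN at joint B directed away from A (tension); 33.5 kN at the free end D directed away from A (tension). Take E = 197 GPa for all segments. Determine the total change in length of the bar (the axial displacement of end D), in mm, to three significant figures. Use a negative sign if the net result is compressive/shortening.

0.598 mm

Internal axial forces (sectioning from the free end, tension +): N_CD = 33.5 kN, N_BC = 33.5 kN, N_AB = 62.2 kN.
A_AB = 464 mm².
A_BC = 465.5 mm².
A_CD = 470.9 mm².
δ_AB = 62200·320/(464·197000) = 0.2177 mm
δ_BC = 33500·263/(465.5·197000) = 0.09608 mm
δ_CD = 33500·787/(470.9·197000) = 0.2842 mm
δ = Σδ_i = 0.598 mm.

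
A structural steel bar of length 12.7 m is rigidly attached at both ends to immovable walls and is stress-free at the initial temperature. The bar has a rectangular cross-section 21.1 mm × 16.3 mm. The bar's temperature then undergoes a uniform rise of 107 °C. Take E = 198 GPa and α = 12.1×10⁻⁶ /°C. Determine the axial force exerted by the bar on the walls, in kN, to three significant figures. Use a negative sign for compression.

Free thermal expansion αLΔT = 12.1e-6 · 12700 · 107 = 16.44 mm.
The walls impose strain ε = −(16.44)/12700 = -1.2947e-03; σ = Eε = 198000 · -1.2947e-03 = -256.4 MPa.
Wall reaction R = σ·A = -256.4·343.9 = -88170 N = -88.17 kN.

-88.2 kN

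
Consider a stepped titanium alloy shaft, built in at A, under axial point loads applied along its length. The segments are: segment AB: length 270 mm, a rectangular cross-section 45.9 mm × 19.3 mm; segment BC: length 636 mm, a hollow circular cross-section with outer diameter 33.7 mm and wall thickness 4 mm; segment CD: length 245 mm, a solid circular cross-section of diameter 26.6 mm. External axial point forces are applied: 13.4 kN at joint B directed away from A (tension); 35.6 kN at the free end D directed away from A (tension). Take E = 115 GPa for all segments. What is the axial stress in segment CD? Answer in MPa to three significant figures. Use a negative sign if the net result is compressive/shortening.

Internal axial forces (sectioning from the free end, tension +): N_CD = 35.6 kN, N_BC = 35.6 kN, N_AB = 49 kN.
A_CD = 555.7 mm².
σ_CD = N_CD/A_CD = 35600/555.7 = 64.06 MPa.

64.1 MPa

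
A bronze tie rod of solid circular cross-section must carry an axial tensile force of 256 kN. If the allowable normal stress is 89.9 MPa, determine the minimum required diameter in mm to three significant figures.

Required area A ≥ P/σ_allow = 256000/89.9 = 2848 mm².
For a solid circular section, d ≥ √(4A/π) = 60.21 mm.

60.2 mm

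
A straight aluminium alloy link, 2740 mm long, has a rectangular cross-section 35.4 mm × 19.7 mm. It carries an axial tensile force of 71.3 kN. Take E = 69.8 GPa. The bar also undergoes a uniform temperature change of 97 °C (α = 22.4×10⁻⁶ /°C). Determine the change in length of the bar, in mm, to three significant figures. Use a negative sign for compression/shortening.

9.97 mm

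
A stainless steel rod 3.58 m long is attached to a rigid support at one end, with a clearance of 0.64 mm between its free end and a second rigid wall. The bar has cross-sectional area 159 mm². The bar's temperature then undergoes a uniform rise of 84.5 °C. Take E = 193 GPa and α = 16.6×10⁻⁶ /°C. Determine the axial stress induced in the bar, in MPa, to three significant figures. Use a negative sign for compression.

-236 MPa

Free thermal expansion αLΔT = 16.6e-6 · 3580 · 84.5 = 5.022 mm.
The walls engage after the gap closes; constrained expansion = 5.022 − 0.64 = 4.382 mm.
The walls impose strain ε = −(4.382)/3580 = -1.2239e-03; σ = Eε = 193000 · -1.2239e-03 = -236.2 MPa.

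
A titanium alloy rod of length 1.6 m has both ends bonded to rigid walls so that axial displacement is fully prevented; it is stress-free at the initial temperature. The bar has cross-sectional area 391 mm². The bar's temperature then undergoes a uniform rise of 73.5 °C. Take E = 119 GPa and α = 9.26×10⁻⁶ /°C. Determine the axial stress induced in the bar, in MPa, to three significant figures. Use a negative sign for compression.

Free thermal expansion αLΔT = 9.26e-6 · 1600 · 73.5 = 1.089 mm.
The walls impose strain ε = −(1.089)/1600 = -6.8061e-04; σ = Eε = 119000 · -6.8061e-04 = -80.99 MPa.

-81.0 MPa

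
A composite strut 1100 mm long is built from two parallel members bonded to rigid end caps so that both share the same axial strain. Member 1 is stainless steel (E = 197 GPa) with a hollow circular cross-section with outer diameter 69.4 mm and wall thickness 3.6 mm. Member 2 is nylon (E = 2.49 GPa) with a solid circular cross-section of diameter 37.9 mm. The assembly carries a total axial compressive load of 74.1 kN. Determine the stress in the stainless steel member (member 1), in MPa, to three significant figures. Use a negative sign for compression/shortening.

-97.7 MPa

A_1 = 744.2 mm².
A_2 = 1128 mm².
Equal strain + equilibrium ⇒ each member carries load in proportion to AE: A₁E₁ = 146600000 N, A₂E₂ = 2809000 N, ΣAE = 149400000 N.
σ₁ = P·E₁/ΣAE = -74100·197000/149400000 = -97.7 MPa.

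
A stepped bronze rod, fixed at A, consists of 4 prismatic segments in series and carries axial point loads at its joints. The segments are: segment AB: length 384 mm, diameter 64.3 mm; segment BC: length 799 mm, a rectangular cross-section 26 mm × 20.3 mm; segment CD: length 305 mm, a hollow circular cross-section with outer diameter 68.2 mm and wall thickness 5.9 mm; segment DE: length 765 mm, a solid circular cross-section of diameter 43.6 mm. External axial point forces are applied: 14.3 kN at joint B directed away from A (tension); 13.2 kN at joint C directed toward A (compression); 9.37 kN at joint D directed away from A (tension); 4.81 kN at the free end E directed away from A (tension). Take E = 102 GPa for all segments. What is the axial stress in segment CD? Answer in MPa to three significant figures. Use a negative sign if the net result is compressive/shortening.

12.3 MPa

Internal axial forces (sectioning from the free end, tension +): N_DE = 4.81 kN, N_CD = 14.18 kN, N_BC = 0.98 kN, N_AB = 15.28 kN.
A_CD = 1155 mm².
σ_CD = N_CD/A_CD = 14180/1155 = 12.28 MPa.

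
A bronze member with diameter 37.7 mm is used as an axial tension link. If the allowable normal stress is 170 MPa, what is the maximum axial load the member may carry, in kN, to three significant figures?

A = 1116 mm².
P_max = σ_allow · A = 170 · 1116 = 189800 N = 189.8 kN.

190 kN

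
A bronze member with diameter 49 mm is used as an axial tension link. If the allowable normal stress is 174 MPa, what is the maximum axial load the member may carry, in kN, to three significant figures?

A = 1886 mm².
P_max = σ_allow · A = 174 · 1886 = 328100 N = 328.1 kN.

328 kN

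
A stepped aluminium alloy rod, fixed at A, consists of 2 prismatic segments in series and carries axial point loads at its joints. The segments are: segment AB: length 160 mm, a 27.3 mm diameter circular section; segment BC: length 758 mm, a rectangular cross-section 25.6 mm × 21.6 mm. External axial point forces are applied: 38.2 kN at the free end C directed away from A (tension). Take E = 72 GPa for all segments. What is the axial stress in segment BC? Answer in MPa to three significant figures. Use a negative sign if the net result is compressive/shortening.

69.1 MPa

Internal axial forces (sectioning from the free end, tension +): N_BC = 38.2 kN, N_AB = 38.2 kN.
A_BC = 553 mm².
σ_BC = N_BC/A_BC = 38200/553 = 69.08 MPa.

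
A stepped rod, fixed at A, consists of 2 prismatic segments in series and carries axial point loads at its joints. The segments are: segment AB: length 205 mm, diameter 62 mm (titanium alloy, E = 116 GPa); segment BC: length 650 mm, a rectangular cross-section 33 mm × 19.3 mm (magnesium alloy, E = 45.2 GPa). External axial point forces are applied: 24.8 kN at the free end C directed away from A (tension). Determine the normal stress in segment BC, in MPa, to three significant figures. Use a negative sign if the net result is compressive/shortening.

38.9 MPa

Internal axial forces (sectioning from the free end, tension +): N_BC = 24.8 kN, N_AB = 24.8 kN.
A_BC = 636.9 mm².
σ_BC = N_BC/A_BC = 24800/636.9 = 38.94 MPa.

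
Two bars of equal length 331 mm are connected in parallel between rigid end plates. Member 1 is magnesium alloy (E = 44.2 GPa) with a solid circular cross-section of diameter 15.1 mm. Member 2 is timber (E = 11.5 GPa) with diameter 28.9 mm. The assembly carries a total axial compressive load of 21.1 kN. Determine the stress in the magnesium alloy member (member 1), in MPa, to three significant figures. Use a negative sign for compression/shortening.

A_1 = 179.1 mm².
A_2 = 656 mm².
Equal strain + equilibrium ⇒ each member carries load in proportion to AE: A₁E₁ = 7915000 N, A₂E₂ = 7544000 N, ΣAE = 15460000 N.
σ₁ = P·E₁/ΣAE = -21100·44200/15460000 = -60.33 MPa.

-60.3 MPa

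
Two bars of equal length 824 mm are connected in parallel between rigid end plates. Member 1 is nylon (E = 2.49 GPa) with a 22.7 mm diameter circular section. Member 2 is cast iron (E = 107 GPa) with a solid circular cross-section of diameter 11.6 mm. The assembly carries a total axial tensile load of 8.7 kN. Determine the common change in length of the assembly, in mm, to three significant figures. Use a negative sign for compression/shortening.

0.582 mm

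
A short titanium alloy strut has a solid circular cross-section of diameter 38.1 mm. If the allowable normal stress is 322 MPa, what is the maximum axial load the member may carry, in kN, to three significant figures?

A = 1140 mm².
P_max = σ_allow · A = 322 · 1140 = 367100 N = 367.1 kN.

367 kN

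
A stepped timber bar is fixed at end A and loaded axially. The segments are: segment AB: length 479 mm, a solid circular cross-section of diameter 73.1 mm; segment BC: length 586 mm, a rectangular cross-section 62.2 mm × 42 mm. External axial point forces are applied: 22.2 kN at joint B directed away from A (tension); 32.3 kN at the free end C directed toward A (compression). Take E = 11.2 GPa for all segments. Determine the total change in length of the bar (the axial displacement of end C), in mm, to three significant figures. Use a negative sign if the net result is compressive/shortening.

Internal axial forces (sectioning from the free end, tension +): N_BC = -32.3 kN, N_AB = -10.1 kN.
A_AB = 4197 mm².
A_BC = 2612 mm².
δ_AB = -10100·479/(4197·11200) = -0.1029 mm
δ_BC = -32300·586/(2612·11200) = -0.6469 mm
δ = Σδ_i = -0.7498 mm.

-0.750 mm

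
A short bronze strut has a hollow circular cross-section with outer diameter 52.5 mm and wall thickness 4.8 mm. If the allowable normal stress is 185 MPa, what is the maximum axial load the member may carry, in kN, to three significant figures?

A = 719.3 mm².
P_max = σ_allow · A = 185 · 719.3 = 133100 N = 133.1 kN.

133 kN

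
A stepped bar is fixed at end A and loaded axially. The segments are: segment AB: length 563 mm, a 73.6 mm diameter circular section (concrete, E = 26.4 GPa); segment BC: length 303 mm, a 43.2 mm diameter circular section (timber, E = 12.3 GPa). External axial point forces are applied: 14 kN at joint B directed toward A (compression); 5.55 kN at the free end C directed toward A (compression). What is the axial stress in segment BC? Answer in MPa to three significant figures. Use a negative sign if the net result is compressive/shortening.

Internal axial forces (sectioning from the free end, tension +): N_BC = -5.55 kN, N_AB = -19.55 kN.
A_BC = 1466 mm².
σ_BC = N_BC/A_BC = -5550/1466 = -3.786 MPa.

-3.79 MPa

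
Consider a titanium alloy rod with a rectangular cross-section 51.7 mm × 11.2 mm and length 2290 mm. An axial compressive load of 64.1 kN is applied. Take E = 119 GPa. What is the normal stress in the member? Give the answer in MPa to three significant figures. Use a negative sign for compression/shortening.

-111 MPa

A = 579 mm².
σ = N/A = -64100/579 = -110.7 MPa.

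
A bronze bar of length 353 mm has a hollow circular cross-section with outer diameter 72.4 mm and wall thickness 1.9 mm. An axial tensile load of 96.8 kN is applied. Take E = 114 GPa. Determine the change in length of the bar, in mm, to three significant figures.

0.712 mm

A = 420.8 mm².
δ_mech = NL/(AE) = 96800·353/(420.8·114000) = 0.7123 mm.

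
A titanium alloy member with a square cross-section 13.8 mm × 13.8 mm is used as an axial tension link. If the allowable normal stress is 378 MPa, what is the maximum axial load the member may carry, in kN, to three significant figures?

A = 190.4 mm².
P_max = σ_allow · A = 378 · 190.4 = 71990 N = 71.99 kN.

72.0 kN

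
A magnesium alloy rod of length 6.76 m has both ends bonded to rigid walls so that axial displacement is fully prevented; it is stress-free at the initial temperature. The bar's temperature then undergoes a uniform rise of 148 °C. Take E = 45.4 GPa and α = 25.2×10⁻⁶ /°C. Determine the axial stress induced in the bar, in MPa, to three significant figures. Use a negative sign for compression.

Free thermal expansion αLΔT = 25.2e-6 · 6760 · 148 = 25.21 mm.
The walls impose strain ε = −(25.21)/6760 = -3.7296e-03; σ = Eε = 45400 · -3.7296e-03 = -169.3 MPa.

-169 MPa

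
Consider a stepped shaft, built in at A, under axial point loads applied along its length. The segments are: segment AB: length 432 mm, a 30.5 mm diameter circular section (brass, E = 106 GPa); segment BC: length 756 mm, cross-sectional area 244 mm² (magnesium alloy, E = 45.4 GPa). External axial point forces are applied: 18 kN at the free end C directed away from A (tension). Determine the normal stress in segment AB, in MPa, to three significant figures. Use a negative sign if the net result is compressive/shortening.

Internal axial forces (sectioning from the free end, tension +): N_BC = 18 kN, N_AB = 18 kN.
A_AB = 730.6 mm².
σ_AB = N_AB/A_AB = 18000/730.6 = 24.64 MPa.

24.6 MPa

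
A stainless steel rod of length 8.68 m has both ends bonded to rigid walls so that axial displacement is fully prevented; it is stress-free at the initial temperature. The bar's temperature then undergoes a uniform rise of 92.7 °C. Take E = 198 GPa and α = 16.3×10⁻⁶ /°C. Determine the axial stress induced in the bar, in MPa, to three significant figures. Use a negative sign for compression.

-299 MPa

Free thermal expansion αLΔT = 16.3e-6 · 8680 · 92.7 = 13.12 mm.
The walls impose strain ε = −(13.12)/8680 = -1.5110e-03; σ = Eε = 198000 · -1.5110e-03 = -299.2 MPa.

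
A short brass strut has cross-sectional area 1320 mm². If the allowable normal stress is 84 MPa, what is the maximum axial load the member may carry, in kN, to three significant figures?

111 kN

P_max = σ_allow · A = 84 · 1320 = 110900 N = 110.9 kN.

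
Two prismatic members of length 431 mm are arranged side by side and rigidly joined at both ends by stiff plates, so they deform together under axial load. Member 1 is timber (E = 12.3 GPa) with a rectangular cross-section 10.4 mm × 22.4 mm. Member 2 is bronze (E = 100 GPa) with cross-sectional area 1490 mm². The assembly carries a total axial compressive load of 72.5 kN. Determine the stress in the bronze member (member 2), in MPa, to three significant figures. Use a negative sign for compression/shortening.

-47.7 MPa

A_1 = 233 mm².
Equal strain + equilibrium ⇒ each member carries load in proportion to AE: A₁E₁ = 2865000 N, A₂E₂ = 149000000 N, ΣAE = 151900000 N.
σ₂ = P·E₂/ΣAE = -72500·100000/151900000 = -47.74 MPa.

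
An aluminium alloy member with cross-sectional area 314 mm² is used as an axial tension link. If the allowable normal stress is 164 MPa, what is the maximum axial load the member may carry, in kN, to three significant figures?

P_max = σ_allow · A = 164 · 314 = 51500 N = 51.5 kN.

51.5 kN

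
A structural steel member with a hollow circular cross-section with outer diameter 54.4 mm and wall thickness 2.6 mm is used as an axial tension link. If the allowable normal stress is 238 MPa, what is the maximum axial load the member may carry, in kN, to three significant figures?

A = 423.1 mm².
P_max = σ_allow · A = 238 · 423.1 = 100700 N = 100.7 kN.

101 kN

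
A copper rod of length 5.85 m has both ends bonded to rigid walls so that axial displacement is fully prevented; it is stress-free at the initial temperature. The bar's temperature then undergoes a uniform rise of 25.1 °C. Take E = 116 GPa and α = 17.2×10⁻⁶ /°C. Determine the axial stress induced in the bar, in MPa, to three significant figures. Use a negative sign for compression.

-50.1 MPa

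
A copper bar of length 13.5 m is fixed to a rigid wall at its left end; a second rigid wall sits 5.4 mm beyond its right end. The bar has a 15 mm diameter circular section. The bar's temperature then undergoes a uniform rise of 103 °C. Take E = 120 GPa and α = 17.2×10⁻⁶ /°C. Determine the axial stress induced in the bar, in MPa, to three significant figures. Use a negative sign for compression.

-165 MPa

Free thermal expansion αLΔT = 17.2e-6 · 13500 · 103 = 23.92 mm.
The walls engage after the gap closes; constrained expansion = 23.92 − 5.4 = 18.52 mm.
The walls impose strain ε = −(18.52)/13500 = -1.3716e-03; σ = Eε = 120000 · -1.3716e-03 = -164.6 MPa.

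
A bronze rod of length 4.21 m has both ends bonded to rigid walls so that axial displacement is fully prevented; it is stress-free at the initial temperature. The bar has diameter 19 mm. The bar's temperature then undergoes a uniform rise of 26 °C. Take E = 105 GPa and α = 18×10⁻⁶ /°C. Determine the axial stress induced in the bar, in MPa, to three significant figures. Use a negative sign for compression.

-49.1 MPa

Free thermal expansion αLΔT = 18e-6 · 4210 · 26 = 1.97 mm.
The walls impose strain ε = −(1.97)/4210 = -4.6800e-04; σ = Eε = 105000 · -4.6800e-04 = -49.14 MPa.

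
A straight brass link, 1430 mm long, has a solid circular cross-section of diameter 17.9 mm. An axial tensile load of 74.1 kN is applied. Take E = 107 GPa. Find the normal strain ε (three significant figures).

0.00275

A = 251.6 mm².
σ = N/A = 294.5 MPa; ε = σ/E = 294.5/107000 = 2.752e-03.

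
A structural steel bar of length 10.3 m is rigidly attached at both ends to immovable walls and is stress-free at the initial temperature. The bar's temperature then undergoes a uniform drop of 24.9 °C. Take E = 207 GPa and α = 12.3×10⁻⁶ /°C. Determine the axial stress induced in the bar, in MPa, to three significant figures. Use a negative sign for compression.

63.4 MPa

Free thermal expansion αLΔT = 12.3e-6 · 10300 · -24.9 = -3.155 mm.
The walls impose strain ε = −(-3.155)/10300 = 3.0627e-04; σ = Eε = 207000 · 3.0627e-04 = 63.4 MPa.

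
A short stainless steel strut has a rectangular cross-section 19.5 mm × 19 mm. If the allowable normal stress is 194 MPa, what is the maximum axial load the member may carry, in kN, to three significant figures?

A = 370.5 mm².
P_max = σ_allow · A = 194 · 370.5 = 71880 N = 71.88 kN.

71.9 kN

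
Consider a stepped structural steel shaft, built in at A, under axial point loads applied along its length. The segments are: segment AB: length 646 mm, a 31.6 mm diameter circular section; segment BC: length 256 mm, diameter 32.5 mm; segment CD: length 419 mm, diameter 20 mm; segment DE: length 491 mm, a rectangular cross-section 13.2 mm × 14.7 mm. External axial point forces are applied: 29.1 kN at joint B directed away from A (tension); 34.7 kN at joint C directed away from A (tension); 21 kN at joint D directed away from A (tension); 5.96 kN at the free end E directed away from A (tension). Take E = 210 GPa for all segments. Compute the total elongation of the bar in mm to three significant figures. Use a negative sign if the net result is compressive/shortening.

Internal axial forces (sectioning from the free end, tension +): N_DE = 5.96 kN, N_CD = 26.96 kN, N_BC = 61.66 kN, N_AB = 90.76 kN.
A_AB = 784.3 mm².
A_BC = 829.6 mm².
A_CD = 314.2 mm².
A_DE = 194 mm².
δ_AB = 90760·646/(784.3·210000) = 0.356 mm
δ_BC = 61660·256/(829.6·210000) = 0.09061 mm
δ_CD = 26960·419/(314.2·210000) = 0.1712 mm
δ_DE = 5960·491/(194·210000) = 0.07182 mm
δ = Σδ_i = 0.6896 mm.

0.690 mm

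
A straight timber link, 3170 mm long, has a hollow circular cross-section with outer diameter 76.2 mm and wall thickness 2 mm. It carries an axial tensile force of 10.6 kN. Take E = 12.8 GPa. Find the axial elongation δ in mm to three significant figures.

A = 466.2 mm².
δ_mech = NL/(AE) = 10600·3170/(466.2·12800) = 5.631 mm.

5.63 mm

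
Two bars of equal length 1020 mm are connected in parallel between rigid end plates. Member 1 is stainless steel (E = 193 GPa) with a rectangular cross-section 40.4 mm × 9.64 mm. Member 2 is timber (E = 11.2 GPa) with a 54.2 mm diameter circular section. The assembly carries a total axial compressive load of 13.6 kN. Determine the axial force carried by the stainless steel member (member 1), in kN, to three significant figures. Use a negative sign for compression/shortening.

A_1 = 389.5 mm².
A_2 = 2307 mm².
Equal strain + equilibrium ⇒ each member carries load in proportion to AE: A₁E₁ = 75170000 N, A₂E₂ = 25840000 N, ΣAE = 101000000 N.
F₁ = P·A₁E₁/ΣAE = -13600·75170000/101000000 = -10120 N.

-10.1 kN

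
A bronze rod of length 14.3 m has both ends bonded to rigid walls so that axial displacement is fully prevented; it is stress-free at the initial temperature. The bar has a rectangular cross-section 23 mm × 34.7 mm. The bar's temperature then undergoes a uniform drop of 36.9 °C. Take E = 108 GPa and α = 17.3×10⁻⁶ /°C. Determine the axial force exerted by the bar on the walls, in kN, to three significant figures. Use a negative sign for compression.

55.0 kN

Free thermal expansion αLΔT = 17.3e-6 · 14300 · -36.9 = -9.129 mm.
The walls impose strain ε = −(-9.129)/14300 = 6.3837e-04; σ = Eε = 108000 · 6.3837e-04 = 68.94 MPa.
Wall reaction R = σ·A = 68.94·798.1 = 55020 N = 55.02 kN.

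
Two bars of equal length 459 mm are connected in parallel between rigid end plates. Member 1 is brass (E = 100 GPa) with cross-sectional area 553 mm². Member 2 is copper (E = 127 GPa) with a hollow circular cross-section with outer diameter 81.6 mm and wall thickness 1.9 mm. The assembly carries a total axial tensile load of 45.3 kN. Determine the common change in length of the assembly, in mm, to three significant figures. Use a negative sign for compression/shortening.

A_2 = 475.7 mm².
Equal strain + equilibrium ⇒ each member carries load in proportion to AE: A₁E₁ = 55300000 N, A₂E₂ = 60420000 N, ΣAE = 115700000 N.
δ = PL/ΣAE = 45300·459/115700000 = 0.1797 mm.

0.180 mm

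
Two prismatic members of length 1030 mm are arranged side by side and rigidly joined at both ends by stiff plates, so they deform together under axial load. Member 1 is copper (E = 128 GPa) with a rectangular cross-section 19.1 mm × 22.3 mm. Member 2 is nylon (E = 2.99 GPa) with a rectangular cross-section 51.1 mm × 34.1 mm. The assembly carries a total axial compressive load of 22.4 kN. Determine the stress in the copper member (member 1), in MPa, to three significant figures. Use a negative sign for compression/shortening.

-48.0 MPa

A_1 = 425.9 mm².
A_2 = 1743 mm².
Equal strain + equilibrium ⇒ each member carries load in proportion to AE: A₁E₁ = 54520000 N, A₂E₂ = 5210000 N, ΣAE = 59730000 N.
σ₁ = P·E₁/ΣAE = -22400·128000/59730000 = -48 MPa.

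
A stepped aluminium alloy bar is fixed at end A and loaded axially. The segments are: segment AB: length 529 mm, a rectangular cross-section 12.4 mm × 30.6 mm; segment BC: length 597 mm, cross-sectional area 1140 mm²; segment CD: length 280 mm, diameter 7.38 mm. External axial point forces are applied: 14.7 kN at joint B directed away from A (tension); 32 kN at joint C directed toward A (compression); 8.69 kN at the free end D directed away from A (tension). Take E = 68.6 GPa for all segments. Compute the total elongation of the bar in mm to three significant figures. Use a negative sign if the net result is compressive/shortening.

Internal axial forces (sectioning from the free end, tension +): N_CD = 8.69 kN, N_BC = -23.31 kN, N_AB = -8.61 kN.
A_AB = 379.4 mm².
A_CD = 42.78 mm².
δ_AB = -8610·529/(379.4·68600) = -0.175 mm
δ_BC = -23310·597/(1140·68600) = -0.1779 mm
δ_CD = 8690·280/(42.78·68600) = 0.8292 mm
δ = Σδ_i = 0.4763 mm.

0.476 mm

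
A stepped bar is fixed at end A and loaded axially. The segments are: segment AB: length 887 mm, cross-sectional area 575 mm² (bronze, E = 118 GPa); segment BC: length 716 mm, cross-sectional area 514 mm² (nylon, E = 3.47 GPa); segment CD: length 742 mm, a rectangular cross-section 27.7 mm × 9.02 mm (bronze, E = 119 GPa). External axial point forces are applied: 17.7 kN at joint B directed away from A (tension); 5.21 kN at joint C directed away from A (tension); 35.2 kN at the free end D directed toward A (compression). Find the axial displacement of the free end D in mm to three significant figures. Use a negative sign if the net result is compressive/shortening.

-13.1 mm

Internal axial forces (sectioning from the free end, tension +): N_CD = -35.2 kN, N_BC = -29.99 kN, N_AB = -12.29 kN.
A_CD = 249.9 mm².
δ_AB = -12290·887/(575·118000) = -0.1607 mm
δ_BC = -29990·716/(514·3470) = -12.04 mm
δ_CD = -35200·742/(249.9·119000) = -0.8784 mm
δ = Σδ_i = -13.08 mm.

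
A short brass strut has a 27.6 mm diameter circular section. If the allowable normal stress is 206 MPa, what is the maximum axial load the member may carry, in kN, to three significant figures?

123 kN

A = 598.3 mm².
P_max = σ_allow · A = 206 · 598.3 = 123200 N = 123.2 kN.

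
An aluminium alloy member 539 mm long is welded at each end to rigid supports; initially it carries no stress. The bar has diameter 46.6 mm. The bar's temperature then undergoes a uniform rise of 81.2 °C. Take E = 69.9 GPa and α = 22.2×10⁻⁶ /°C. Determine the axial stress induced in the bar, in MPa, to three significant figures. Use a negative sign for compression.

Free thermal expansion αLΔT = 22.2e-6 · 539 · 81.2 = 0.9716 mm.
The walls impose strain ε = −(0.9716)/539 = -1.8026e-03; σ = Eε = 69900 · -1.8026e-03 = -126 MPa.

-126 MPa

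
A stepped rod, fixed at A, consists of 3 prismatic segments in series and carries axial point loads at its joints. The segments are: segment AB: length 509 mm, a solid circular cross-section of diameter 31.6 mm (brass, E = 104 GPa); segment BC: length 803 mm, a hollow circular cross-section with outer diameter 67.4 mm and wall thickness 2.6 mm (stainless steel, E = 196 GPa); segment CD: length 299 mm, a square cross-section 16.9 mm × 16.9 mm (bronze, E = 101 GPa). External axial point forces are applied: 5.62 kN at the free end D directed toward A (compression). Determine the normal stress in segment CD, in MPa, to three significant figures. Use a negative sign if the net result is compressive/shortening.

Internal axial forces (sectioning from the free end, tension +): N_CD = -5.62 kN, N_BC = -5.62 kN, N_AB = -5.62 kN.
A_CD = 285.6 mm².
σ_CD = N_CD/A_CD = -5620/285.6 = -19.68 MPa.

-19.7 MPa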